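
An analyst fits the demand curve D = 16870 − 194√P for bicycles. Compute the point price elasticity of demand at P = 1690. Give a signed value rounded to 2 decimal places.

-0.45

dD/dP = −194/(2√P) = -2.35955. At P = 1690, D = 8894.74.
Ed = (dD/dP)·(P/D) = (-2.35955) × (1690/8894.74) = -0.4483…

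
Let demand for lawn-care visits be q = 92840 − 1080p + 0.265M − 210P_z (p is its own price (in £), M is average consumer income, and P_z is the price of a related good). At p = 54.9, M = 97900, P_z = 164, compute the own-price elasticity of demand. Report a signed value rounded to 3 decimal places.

At the given values, q = 92840 − 1080(54.9) + 0.265(97900) − 210(164) = 25051.5.
∂q/∂p = −1080.
E = (-1080) × (54.9/25051.5) = -2.36680…

-2.367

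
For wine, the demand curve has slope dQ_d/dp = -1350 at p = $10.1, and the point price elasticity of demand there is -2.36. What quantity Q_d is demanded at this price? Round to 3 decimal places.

5777.542

Ed = (dQ_d/dp)·(p/Q_d) ⇒ Q_d = (dQ_d/dp)·p/Ed = (-1350)·10.1/(-2.36) = 5777.54237…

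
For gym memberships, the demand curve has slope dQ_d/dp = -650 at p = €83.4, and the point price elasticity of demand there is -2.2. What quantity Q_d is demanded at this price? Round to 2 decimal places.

Ed = (dQ_d/dp)·(p/Q_d) ⇒ Q_d = (dQ_d/dp)·p/Ed = (-650)·83.4/(-2.2) = 24640.9090…

24640.91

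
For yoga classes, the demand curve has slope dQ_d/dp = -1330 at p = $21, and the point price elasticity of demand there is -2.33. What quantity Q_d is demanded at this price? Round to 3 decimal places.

Ed = (dQ_d/dp)·(p/Q_d) ⇒ Q_d = (dQ_d/dp)·p/Ed = (-1330)·21/(-2.33) = 11987.12446…

11987.124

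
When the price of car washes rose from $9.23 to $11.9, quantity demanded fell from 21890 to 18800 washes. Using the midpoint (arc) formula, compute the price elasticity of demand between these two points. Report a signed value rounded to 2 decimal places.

-0.60

%ΔQ = (18800 − 21890) / [(21890 + 18800)/2] = -3090/20345 = -0.151880…
%ΔP = (11.9 − 9.23) / [(9.23 + 11.9)/2] = 2.67/10.565 = 0.252721…
Arc Ed = %ΔQ / %ΔP = (-3090/20345) / (2.67/10.565) = -0.6009…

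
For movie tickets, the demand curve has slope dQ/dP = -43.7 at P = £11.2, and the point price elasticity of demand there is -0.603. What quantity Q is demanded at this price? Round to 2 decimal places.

Ed = (dQ/dP)·(P/Q) ⇒ Q = (dQ/dP)·P/Ed = (-43.7)·11.2/(-0.603) = 811.6749…

811.67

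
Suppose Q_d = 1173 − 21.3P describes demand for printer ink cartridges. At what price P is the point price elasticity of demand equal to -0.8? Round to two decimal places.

24.48

Ed = −21.3P/(1173 − 21.3P). Set this equal to -0.8:
21.3P = 0.8·(1173 − 21.3P) ⇒ 21.3P(1 + 0.8) = 0.8·1173
P = 0.8·1173 / (21.3·1.8) = 24.4757…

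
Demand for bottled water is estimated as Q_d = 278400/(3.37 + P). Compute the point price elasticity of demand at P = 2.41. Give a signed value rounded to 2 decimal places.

dQ_d/dP = −278400/(3.37 + P)² = -8333.23. At P = 2.41, Q_d = 48166.1.
Ed = (dQ_d/dP)·(P/Q_d) = (-8333.23) × (2.41/48166.1) = -0.4169…

-0.42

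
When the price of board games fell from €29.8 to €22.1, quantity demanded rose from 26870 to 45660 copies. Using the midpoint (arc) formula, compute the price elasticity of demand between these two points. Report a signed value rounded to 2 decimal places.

-1.75

%ΔQ = (45660 − 26870) / [(26870 + 45660)/2] = 18790/36265 = 0.518130…
%ΔP = (22.1 − 29.8) / [(29.8 + 22.1)/2] = -7.7/25.95 = -0.296724…
Arc Ed = %ΔQ / %ΔP = (18790/36265) / (-7.7/25.95) = -1.7461…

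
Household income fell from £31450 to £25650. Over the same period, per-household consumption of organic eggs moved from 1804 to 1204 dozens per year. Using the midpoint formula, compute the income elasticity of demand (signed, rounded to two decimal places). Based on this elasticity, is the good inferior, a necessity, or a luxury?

%ΔQ = (1204 − 1804)/[( 1804 + 1204)/2] = -600/1504 = -0.398936…
%ΔIncome = (25650 − 31450)/[( 31450 + 25650)/2] = -5800/28550 = -0.203152…
E_income = (-600/1504) / (-5800/28550) = 1.9637…
E_income > 1 ⇒ normal good, luxury.

1.96; luxury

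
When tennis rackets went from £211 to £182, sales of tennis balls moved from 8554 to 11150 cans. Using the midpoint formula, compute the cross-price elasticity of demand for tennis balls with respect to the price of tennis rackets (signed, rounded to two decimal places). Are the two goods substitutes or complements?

%ΔQ_{tennis balls} = (11150 − 8554)/avg = 2596/9852 = 0.263499…
%ΔP_{tennis rackets} = (182 − 211)/avg = -29/196.5 = -0.147582…
E_cross = (2596/9852) / (-29/196.5) = -1.7854…
E_cross < 0 ⇒ the goods are complements.

-1.79; complements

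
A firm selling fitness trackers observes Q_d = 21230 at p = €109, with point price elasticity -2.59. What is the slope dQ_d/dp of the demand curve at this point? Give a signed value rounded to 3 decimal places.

Ed = (dQ_d/dp)·(p/Q_d) ⇒ dQ_d/dp = Ed·Q_d/p = (-2.59)·21230/109 = -504.45596…

-504.456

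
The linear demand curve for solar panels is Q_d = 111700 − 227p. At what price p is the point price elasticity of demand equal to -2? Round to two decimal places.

Ed = −227p/(111700 − 227p). Set this equal to -2:
227p = 2·(111700 − 227p) ⇒ 227p(1 + 2) = 2·111700
p = 2·111700 / (227·3) = 328.0469…

328.05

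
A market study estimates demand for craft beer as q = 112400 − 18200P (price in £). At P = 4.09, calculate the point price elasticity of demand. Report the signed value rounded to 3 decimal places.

-1.961

dq/dP = −18200. At P = 4.09, q = 112400 − 18200(4.09) = 37962.
Ed = (dq/dP)·(P/q) = −18200 × (4.09/37962) = -1.96085…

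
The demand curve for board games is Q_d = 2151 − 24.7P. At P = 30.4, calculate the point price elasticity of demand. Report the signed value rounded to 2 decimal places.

-0.54

dQ_d/dP = −24.7. At P = 30.4, Q_d = 2151 − 24.7(30.4) = 1400.12.
Ed = (dQ_d/dP)·(P/Q_d) = −24.7 × (30.4/1400.12) = -0.5362…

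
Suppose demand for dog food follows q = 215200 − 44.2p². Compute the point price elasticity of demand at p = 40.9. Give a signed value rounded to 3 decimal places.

dq/dp = −2·44.2·p = -3615.56. At p = 40.9, q = 141261.798.
Ed = (dq/dp)·(p/q) = (-3615.56) × (40.9/141261.798) = -1.04682…

-1.047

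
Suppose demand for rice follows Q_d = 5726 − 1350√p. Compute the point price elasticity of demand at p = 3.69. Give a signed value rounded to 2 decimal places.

-0.41

dQ_d/dp = −1350/(2√p) = -351.391. At p = 3.69, Q_d = 3132.73.
Ed = (dQ_d/dp)·(p/Q_d) = (-351.391) × (3.69/3132.73) = -0.4138…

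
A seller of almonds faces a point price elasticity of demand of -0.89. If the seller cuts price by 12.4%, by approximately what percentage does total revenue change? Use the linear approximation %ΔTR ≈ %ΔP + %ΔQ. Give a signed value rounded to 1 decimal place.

-1.4%

%ΔQ ≈ Ed × %ΔP = (-0.89) × (-12.4%) = +11.0360%
%ΔTR ≈ %ΔP + %ΔQ = (-12.4%) + (+11.0360%) = -1.3640%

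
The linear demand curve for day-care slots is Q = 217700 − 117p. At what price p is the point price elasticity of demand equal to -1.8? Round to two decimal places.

1196.15

Ed = −117p/(217700 − 117p). Set this equal to -1.8:
117p = 1.8·(217700 − 117p) ⇒ 117p(1 + 1.8) = 1.8·217700
p = 1.8·217700 / (117·2.8) = 1196.1538…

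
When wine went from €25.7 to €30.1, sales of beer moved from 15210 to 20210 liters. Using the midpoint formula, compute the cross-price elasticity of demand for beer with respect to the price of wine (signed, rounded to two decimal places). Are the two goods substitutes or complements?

%ΔQ_{beer} = (20210 − 15210)/avg = 5000/17710 = 0.282326…
%ΔP_{wine} = (30.1 − 25.7)/avg = 4.4/27.9 = 0.157706…
E_cross = (5000/17710) / (4.4/27.9) = 1.7902…
E_cross > 0 ⇒ the goods are substitutes.

1.79; substitutes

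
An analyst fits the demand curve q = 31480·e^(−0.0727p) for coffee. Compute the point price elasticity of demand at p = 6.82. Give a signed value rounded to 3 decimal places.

dq/dp = −0.0727·q = -1393.93. At p = 6.82, q = 19173.7.
Ed = (dq/dp)·(p/q) = (-1393.93) × (6.82/19173.7) = -0.49581…

-0.496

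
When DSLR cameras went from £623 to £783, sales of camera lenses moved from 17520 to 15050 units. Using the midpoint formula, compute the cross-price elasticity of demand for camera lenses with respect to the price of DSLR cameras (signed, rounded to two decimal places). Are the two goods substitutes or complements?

-0.67; complements

%ΔQ_{camera lenses} = (15050 − 17520)/avg = -2470/16285 = -0.151673…
%ΔP_{DSLR cameras} = (783 − 623)/avg = 160/703 = 0.227596…
E_cross = (-2470/16285) / (160/703) = -0.6664…
E_cross < 0 ⇒ the goods are complements.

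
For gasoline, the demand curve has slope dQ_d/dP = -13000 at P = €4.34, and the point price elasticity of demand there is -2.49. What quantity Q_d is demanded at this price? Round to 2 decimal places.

Ed = (dQ_d/dP)·(P/Q_d) ⇒ Q_d = (dQ_d/dP)·P/Ed = (-13000)·4.34/(-2.49) = 22658.6345…

22658.63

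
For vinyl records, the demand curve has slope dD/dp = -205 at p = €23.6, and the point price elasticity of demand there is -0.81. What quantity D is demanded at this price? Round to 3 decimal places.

Ed = (dD/dp)·(p/D) ⇒ D = (dD/dp)·p/Ed = (-205)·23.6/(-0.81) = 5972.83950…

5972.840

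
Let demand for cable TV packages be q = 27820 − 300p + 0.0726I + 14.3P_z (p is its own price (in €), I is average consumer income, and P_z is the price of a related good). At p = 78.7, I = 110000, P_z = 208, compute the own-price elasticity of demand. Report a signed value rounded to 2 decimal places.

-1.56

At the given values, q = 27820 − 300(78.7) + 0.0726(110000) + 14.3(208) = 15170.4.
∂q/∂p = −300.
E = (-300) × (78.7/15170.4) = -1.5563…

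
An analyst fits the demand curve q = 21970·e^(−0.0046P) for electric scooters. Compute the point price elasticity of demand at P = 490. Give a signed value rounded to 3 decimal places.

dq/dP = −0.0046·q = -10.6093. At P = 490, q = 2306.38.
Ed = (dq/dP)·(P/q) = (-10.6093) × (490/2306.38) = -2.254

-2.254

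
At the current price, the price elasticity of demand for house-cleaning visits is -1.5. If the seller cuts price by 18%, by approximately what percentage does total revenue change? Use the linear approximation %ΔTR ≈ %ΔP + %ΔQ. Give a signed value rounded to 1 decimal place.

%ΔQ ≈ Ed × %ΔP = (-1.5) × (-18%) = +27.0000%
%ΔTR ≈ %ΔP + %ΔQ = (-18%) + (+27.0000%) = +9.0000%

+9.0%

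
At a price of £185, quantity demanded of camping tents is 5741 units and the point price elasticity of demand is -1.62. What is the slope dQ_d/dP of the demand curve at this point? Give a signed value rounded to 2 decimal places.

-50.27

Ed = (dQ_d/dP)·(P/Q_d) ⇒ dQ_d/dP = Ed·Q_d/P = (-1.62)·5741/185 = -50.2725…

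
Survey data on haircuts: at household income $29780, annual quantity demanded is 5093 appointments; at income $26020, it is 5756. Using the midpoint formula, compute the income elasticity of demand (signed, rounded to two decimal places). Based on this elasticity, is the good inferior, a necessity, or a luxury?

-0.91; inferior

%ΔQ = (5756 − 5093)/[( 5093 + 5756)/2] = 663/5424.5 = 0.122223…
%ΔIncome = (26020 − 29780)/[( 29780 + 26020)/2] = -3760/27900 = -0.134767…
E_income = (663/5424.5) / (-3760/27900) = -0.9069…
E_income < 0 ⇒ inferior good.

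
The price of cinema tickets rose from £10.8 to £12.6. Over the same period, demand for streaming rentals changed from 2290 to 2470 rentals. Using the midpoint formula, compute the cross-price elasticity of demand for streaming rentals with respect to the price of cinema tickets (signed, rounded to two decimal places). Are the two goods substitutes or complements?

0.49; substitutes

%ΔQ_{streaming rentals} = (2470 − 2290)/avg = 180/2380 = 0.075630…
%ΔP_{cinema tickets} = (12.6 − 10.8)/avg = 1.8/11.7 = 0.153846…
E_cross = (180/2380) / (1.8/11.7) = 0.4915…
E_cross > 0 ⇒ the goods are substitutes.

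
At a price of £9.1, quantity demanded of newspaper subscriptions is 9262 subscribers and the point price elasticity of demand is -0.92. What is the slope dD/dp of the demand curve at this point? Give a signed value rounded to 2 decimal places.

Ed = (dD/dp)·(p/D) ⇒ dD/dp = Ed·D/p = (-0.92)·9262/9.1 = -936.3780…

-936.38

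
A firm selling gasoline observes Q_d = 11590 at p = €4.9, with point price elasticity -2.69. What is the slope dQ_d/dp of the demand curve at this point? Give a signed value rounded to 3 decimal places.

-6362.673

Ed = (dQ_d/dp)·(p/Q_d) ⇒ dQ_d/dp = Ed·Q_d/p = (-2.69)·11590/4.9 = -6362.67346…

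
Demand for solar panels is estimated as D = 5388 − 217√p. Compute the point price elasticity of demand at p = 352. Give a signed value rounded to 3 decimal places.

-1.546

dD/dp = −217/(2√p) = -5.78307. At p = 352, D = 1316.72.
Ed = (dD/dp)·(p/D) = (-5.78307) × (352/1316.72) = -1.54599…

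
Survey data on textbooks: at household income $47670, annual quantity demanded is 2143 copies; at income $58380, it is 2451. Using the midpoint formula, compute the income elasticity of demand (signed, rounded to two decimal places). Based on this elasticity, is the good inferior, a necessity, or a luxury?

%ΔQ = (2451 − 2143)/[( 2143 + 2451)/2] = 308/2297 = 0.134087…
%ΔIncome = (58380 − 47670)/[( 47670 + 58380)/2] = 10710/53025 = 0.201980…
E_income = (308/2297) / (10710/53025) = 0.6638…
0 < E_income < 1 ⇒ normal good, necessity.

0.66; necessity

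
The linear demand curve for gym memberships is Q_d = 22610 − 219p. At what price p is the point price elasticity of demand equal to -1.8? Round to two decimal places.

66.37

Ed = −219p/(22610 − 219p). Set this equal to -1.8:
219p = 1.8·(22610 − 219p) ⇒ 219p(1 + 1.8) = 1.8·22610
p = 1.8·22610 / (219·2.8) = 66.3698…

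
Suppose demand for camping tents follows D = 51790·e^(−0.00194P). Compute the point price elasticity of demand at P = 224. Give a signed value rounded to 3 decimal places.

dD/dP = −0.00194·D = -65.061. At P = 224, D = 33536.6.
Ed = (dD/dP)·(P/D) = (-65.061) × (224/33536.6) = -0.43456

-0.435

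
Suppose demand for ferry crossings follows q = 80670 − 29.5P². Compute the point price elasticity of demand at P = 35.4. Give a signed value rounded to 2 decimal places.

dq/dP = −2·29.5·P = -2088.6. At P = 35.4, q = 43701.78.
Ed = (dq/dP)·(P/q) = (-2088.6) × (35.4/43701.78) = -1.6918…

-1.69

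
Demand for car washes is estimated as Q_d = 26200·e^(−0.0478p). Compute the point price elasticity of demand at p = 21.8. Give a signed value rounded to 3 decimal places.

-1.042

dQ_d/dp = −0.0478·Q_d = -441.75. At p = 21.8, Q_d = 9241.64.
Ed = (dQ_d/dp)·(p/Q_d) = (-441.75) × (21.8/9241.64) = -1.04204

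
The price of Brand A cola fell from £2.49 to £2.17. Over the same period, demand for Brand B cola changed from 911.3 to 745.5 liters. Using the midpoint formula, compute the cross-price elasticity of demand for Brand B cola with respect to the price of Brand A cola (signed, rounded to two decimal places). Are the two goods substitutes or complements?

1.46; substitutes

%ΔQ_{Brand B cola} = (745.5 − 911.3)/avg = -165.8/828.4 = -0.200144…
%ΔP_{Brand A cola} = (2.17 − 2.49)/avg = -0.32/2.33 = -0.137339…
E_cross = (-165.8/828.4) / (-0.32/2.33) = 1.4573…
E_cross > 0 ⇒ the goods are substitutes.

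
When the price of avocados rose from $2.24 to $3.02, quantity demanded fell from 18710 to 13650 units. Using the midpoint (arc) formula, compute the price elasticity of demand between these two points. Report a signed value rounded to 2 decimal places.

-1.05

%ΔQ = (13650 − 18710) / [(18710 + 13650)/2] = -5060/16180 = -0.312731…
%ΔP = (3.02 − 2.24) / [(2.24 + 3.02)/2] = 0.78/2.63 = 0.296577…
Arc Ed = %ΔQ / %ΔP = (-5060/16180) / (0.78/2.63) = -1.0544…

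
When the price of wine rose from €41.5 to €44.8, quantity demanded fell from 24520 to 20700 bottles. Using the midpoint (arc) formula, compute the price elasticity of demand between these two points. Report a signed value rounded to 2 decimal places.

-2.21

%ΔQ = (20700 − 24520) / [(24520 + 20700)/2] = -3820/22610 = -0.168951…
%ΔP = (44.8 − 41.5) / [(41.5 + 44.8)/2] = 3.3/43.15 = 0.076477…
Arc Ed = %ΔQ / %ΔP = (-3820/22610) / (3.3/43.15) = -2.2091…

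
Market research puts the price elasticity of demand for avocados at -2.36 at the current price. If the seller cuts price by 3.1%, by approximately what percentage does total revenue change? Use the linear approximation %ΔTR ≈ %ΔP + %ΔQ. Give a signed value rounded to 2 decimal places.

+4.22%

%ΔQ ≈ Ed × %ΔP = (-2.36) × (-3.1%) = +7.3160%
%ΔTR ≈ %ΔP + %ΔQ = (-3.1%) + (+7.3160%) = +4.2160%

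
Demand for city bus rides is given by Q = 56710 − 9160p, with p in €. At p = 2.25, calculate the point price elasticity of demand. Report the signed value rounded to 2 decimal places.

-0.57

dQ/dp = −9160. At p = 2.25, Q = 56710 − 9160(2.25) = 36100.
Ed = (dQ/dp)·(p/Q) = −9160 × (2.25/36100) = -0.5709…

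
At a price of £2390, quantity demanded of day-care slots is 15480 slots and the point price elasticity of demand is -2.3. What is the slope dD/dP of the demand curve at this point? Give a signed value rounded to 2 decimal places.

-14.90

Ed = (dD/dP)·(P/D) ⇒ dD/dP = Ed·D/P = (-2.3)·15480/2390 = -14.8970…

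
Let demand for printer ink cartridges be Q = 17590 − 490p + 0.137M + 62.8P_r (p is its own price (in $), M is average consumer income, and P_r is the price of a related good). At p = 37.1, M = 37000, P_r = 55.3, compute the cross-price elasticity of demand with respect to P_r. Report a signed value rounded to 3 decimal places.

0.437

At the given values, Q = 17590 − 490(37.1) + 0.137(37000) + 62.8(55.3) = 7952.84.
∂Q/∂P_r = 62.8.
E = (62.8) × (55.3/7952.84) = 0.43667…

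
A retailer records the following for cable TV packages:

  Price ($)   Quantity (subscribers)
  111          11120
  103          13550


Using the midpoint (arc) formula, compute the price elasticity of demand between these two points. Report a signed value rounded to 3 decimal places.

-2.635

%ΔQ = (13550 − 11120) / [(11120 + 13550)/2] = 2430/12335 = 0.197000…
%ΔP = (103 − 111) / [(111 + 103)/2] = -8/107 = -0.074766…
Arc Ed = %ΔQ / %ΔP = (2430/12335) / (-8/107) = -2.63488…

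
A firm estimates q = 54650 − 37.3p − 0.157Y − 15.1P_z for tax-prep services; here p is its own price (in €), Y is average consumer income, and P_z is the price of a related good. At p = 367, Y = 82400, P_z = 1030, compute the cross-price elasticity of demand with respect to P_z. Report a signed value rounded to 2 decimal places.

-1.25

At the given values, q = 54650 − 37.3(367) − 0.157(82400) − 15.1(1030) = 12471.1.
∂q/∂P_z = -15.1.
E = (-15.1) × (1030/12471.1) = -1.2471…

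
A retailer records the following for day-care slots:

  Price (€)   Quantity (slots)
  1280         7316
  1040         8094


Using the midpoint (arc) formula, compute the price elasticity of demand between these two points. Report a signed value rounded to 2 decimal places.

-0.49

%ΔQ = (8094 − 7316) / [(7316 + 8094)/2] = 778/7705 = 0.100973…
%ΔP = (1040 − 1280) / [(1280 + 1040)/2] = -240/1160 = -0.206896…
Arc Ed = %ΔQ / %ΔP = (778/7705) / (-240/1160) = -0.4880…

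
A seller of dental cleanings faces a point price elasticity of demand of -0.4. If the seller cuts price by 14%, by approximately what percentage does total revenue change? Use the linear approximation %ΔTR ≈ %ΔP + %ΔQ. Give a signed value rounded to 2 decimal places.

%ΔQ ≈ Ed × %ΔP = (-0.4) × (-14%) = +5.6000%
%ΔTR ≈ %ΔP + %ΔQ = (-14%) + (+5.6000%) = -8.4000%

-8.40%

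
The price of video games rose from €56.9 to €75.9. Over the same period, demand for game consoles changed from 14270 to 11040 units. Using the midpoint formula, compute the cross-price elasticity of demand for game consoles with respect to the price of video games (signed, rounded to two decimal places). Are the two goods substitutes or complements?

-0.89; complements

%ΔQ_{game consoles} = (11040 − 14270)/avg = -3230/12655 = -0.255235…
%ΔP_{video games} = (75.9 − 56.9)/avg = 19/66.4 = 0.286144…
E_cross = (-3230/12655) / (19/66.4) = -0.8919…
E_cross < 0 ⇒ the goods are complements.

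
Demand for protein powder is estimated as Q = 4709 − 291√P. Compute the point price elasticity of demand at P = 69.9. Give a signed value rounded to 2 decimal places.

-0.53

dQ/dP = −291/(2√P) = -17.403. At P = 69.9, Q = 2276.06.
Ed = (dQ/dP)·(P/Q) = (-17.403) × (69.9/2276.06) = -0.5344…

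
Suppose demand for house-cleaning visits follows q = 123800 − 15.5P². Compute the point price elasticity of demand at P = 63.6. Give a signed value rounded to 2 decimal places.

dq/dP = −2·15.5·P = -1971.6. At P = 63.6, q = 61103.12.
Ed = (dq/dP)·(P/q) = (-1971.6) × (63.6/61103.12) = -2.0521…

-2.05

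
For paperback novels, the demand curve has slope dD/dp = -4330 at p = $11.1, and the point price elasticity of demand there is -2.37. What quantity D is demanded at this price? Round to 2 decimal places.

Ed = (dD/dp)·(p/D) ⇒ D = (dD/dp)·p/Ed = (-4330)·11.1/(-2.37) = 20279.7468…

20279.75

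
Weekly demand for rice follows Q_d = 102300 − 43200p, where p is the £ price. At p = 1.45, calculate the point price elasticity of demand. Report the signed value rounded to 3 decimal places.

dQ_d/dp = −43200. At p = 1.45, Q_d = 102300 − 43200(1.45) = 39660.
Ed = (dQ_d/dp)·(p/Q_d) = −43200 × (1.45/39660) = -1.57942…

-1.579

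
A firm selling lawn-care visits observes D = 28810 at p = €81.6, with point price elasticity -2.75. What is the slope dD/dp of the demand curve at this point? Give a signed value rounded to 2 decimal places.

-970.93

Ed = (dD/dp)·(p/D) ⇒ dD/dp = Ed·D/p = (-2.75)·28810/81.6 = -970.9252…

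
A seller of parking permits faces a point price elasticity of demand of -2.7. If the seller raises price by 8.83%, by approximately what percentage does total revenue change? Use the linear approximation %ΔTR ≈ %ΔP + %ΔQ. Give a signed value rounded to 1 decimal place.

%ΔQ ≈ Ed × %ΔP = (-2.7) × (+8.83%) = -23.8410%
%ΔTR ≈ %ΔP + %ΔQ = (+8.83%) + (-23.8410%) = -15.0110%

-15.0%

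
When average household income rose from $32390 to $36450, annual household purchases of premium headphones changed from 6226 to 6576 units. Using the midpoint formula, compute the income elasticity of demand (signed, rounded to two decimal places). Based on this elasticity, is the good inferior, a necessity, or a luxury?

%ΔQ = (6576 − 6226)/[( 6226 + 6576)/2] = 350/6401 = 0.054678…
%ΔIncome = (36450 − 32390)/[( 32390 + 36450)/2] = 4060/34420 = 0.117954…
E_income = (350/6401) / (4060/34420) = 0.4635…
0 < E_income < 1 ⇒ normal good, necessity.

0.46; necessity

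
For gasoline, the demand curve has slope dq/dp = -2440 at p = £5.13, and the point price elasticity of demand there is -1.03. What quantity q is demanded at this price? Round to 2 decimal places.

Ed = (dq/dp)·(p/q) ⇒ q = (dq/dp)·p/Ed = (-2440)·5.13/(-1.03) = 12152.6213…

12152.62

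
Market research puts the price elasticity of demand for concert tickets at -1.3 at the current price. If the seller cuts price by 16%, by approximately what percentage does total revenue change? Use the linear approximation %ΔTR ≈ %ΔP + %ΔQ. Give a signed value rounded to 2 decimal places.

+4.80%

%ΔQ ≈ Ed × %ΔP = (-1.3) × (-16%) = +20.8000%
%ΔTR ≈ %ΔP + %ΔQ = (-16%) + (+20.8000%) = +4.8000%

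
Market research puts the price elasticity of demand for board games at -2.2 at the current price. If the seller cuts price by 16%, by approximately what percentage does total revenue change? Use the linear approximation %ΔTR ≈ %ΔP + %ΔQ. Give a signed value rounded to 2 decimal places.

+19.20%

%ΔQ ≈ Ed × %ΔP = (-2.2) × (-16%) = +35.2000%
%ΔTR ≈ %ΔP + %ΔQ = (-16%) + (+35.2000%) = +19.2000%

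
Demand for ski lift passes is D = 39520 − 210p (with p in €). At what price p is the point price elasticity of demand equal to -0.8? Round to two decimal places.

83.64

Ed = −210p/(39520 − 210p). Set this equal to -0.8:
210p = 0.8·(39520 − 210p) ⇒ 210p(1 + 0.8) = 0.8·39520
p = 0.8·39520 / (210·1.8) = 83.6402…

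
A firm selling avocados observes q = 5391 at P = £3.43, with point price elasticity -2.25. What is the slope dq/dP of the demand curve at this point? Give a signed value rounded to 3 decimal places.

Ed = (dq/dP)·(P/q) ⇒ dq/dP = Ed·q/P = (-2.25)·5391/3.43 = -3536.37026…

-3536.370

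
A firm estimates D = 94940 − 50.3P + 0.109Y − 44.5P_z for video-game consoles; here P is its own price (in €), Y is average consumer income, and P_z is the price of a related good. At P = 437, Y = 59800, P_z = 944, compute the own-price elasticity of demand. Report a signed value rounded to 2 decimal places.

-0.59

At the given values, D = 94940 − 50.3(437) + 0.109(59800) − 44.5(944) = 37469.1.
∂D/∂P = −50.3.
E = (-50.3) × (437/37469.1) = -0.5866…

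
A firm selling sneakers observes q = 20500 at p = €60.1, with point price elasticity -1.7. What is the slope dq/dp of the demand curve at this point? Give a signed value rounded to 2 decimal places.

-579.87

Ed = (dq/dp)·(p/q) ⇒ dq/dp = Ed·q/p = (-1.7)·20500/60.1 = -579.8668…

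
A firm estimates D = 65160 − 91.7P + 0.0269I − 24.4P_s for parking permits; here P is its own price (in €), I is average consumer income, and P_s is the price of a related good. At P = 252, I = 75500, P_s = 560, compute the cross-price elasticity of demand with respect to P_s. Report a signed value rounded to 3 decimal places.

-0.449

At the given values, D = 65160 − 91.7(252) + 0.0269(75500) − 24.4(560) = 30418.55.
∂D/∂P_s = -24.4.
E = (-24.4) × (560/30418.55) = -0.44919…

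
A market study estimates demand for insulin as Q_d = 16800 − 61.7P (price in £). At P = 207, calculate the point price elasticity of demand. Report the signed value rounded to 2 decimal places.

-3.17

dQ_d/dP = −61.7. At P = 207, Q_d = 16800 − 61.7(207) = 4028.1.
Ed = (dQ_d/dP)·(P/Q_d) = −61.7 × (207/4028.1) = -3.1707…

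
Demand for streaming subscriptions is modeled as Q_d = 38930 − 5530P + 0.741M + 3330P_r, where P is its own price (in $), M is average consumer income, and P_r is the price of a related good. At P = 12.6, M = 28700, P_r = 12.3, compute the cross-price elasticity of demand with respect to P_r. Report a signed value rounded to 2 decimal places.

At the given values, Q_d = 38930 − 5530(12.6) + 0.741(28700) + 3330(12.3) = 31477.7.
∂Q_d/∂P_r = 3330.
E = (3330) × (12.3/31477.7) = 1.3012…

1.30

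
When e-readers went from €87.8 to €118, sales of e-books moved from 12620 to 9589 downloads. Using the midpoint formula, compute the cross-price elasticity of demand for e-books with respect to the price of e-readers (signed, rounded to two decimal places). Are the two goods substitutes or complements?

-0.93; complements

%ΔQ_{e-books} = (9589 − 12620)/avg = -3031/11104.5 = -0.272952…
%ΔP_{e-readers} = (118 − 87.8)/avg = 30.2/102.9 = 0.293488…
E_cross = (-3031/11104.5) / (30.2/102.9) = -0.9300…
E_cross < 0 ⇒ the goods are complements.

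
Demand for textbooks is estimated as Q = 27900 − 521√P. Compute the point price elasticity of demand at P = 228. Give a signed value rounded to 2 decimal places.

-0.20

dQ/dP = −521/(2√P) = -17.252. At P = 228, Q = 20033.1.
Ed = (dQ/dP)·(P/Q) = (-17.252) × (228/20033.1) = -0.1963…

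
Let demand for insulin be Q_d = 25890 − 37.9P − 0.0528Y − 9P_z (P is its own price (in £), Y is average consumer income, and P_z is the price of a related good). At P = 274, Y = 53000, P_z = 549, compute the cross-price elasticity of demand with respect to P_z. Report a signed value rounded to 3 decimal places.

At the given values, Q_d = 25890 − 37.9(274) − 0.0528(53000) − 9(549) = 7766.
∂Q_d/∂P_z = -9.
E = (-9) × (549/7766) = -0.63623…

-0.636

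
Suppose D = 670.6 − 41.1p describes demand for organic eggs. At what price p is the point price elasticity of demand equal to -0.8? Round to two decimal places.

7.25

Ed = −41.1p/(670.6 − 41.1p). Set this equal to -0.8:
41.1p = 0.8·(670.6 − 41.1p) ⇒ 41.1p(1 + 0.8) = 0.8·670.6
p = 0.8·670.6 / (41.1·1.8) = 7.2516…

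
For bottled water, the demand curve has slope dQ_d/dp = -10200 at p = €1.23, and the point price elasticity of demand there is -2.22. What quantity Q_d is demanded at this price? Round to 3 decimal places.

Ed = (dQ_d/dp)·(p/Q_d) ⇒ Q_d = (dQ_d/dp)·p/Ed = (-10200)·1.23/(-2.22) = 5651.35135…

5651.351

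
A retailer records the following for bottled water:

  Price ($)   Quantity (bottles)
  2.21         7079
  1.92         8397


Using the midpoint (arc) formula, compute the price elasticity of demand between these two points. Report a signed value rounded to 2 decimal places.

%ΔQ = (8397 − 7079) / [(7079 + 8397)/2] = 1318/7738 = 0.170328…
%ΔP = (1.92 − 2.21) / [(2.21 + 1.92)/2] = -0.29/2.065 = -0.140435…
Arc Ed = %ΔQ / %ΔP = (1318/7738) / (-0.29/2.065) = -1.2128…

-1.21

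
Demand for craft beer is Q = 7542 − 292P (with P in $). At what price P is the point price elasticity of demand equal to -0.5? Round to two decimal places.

Ed = −292P/(7542 − 292P). Set this equal to -0.5:
292P = 0.5·(7542 − 292P) ⇒ 292P(1 + 0.5) = 0.5·7542
P = 0.5·7542 / (292·1.5) = 8.6095…

8.61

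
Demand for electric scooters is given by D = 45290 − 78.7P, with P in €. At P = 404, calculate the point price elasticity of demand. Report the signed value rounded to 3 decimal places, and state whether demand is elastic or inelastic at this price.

dD/dP = −78.7. At P = 404, D = 45290 − 78.7(404) = 13495.2.
Ed = (dD/dP)·(P/D) = −78.7 × (404/13495.2) = -2.35600…
|Ed| = 2.356 > 1, so demand is elastic.

-2.356; elastic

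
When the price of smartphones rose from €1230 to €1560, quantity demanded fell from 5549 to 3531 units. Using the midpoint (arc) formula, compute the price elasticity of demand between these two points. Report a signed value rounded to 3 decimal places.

-1.879

%ΔQ = (3531 − 5549) / [(5549 + 3531)/2] = -2018/4540 = -0.444493…
%ΔP = (1560 − 1230) / [(1230 + 1560)/2] = 330/1395 = 0.236559…
Arc Ed = %ΔQ / %ΔP = (-2018/4540) / (330/1395) = -1.87899…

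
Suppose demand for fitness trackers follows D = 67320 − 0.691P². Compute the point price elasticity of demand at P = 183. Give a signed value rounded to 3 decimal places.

dD/dP = −2·0.691·P = -252.906. At P = 183, D = 44179.101.
Ed = (dD/dP)·(P/D) = (-252.906) × (183/44179.101) = -1.04759…

-1.048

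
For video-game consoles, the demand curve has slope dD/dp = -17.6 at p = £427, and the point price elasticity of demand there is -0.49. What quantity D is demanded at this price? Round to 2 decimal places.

Ed = (dD/dp)·(p/D) ⇒ D = (dD/dp)·p/Ed = (-17.6)·427/(-0.49) = 15337.1428…

15337.14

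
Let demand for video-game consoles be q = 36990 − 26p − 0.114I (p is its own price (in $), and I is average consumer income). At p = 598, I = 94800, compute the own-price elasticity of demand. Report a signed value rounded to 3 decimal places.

At the given values, q = 36990 − 26(598) − 0.114(94800) = 10634.8.
∂q/∂p = −26.
E = (-26) × (598/10634.8) = -1.46199…

-1.462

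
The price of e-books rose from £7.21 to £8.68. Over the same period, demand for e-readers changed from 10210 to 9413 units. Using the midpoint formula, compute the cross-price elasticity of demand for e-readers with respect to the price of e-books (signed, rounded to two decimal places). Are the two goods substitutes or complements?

-0.44; complements

%ΔQ_{e-readers} = (9413 − 10210)/avg = -797/9811.5 = -0.081231…
%ΔP_{e-books} = (8.68 − 7.21)/avg = 1.47/7.945 = 0.185022…
E_cross = (-797/9811.5) / (1.47/7.945) = -0.4390…
E_cross < 0 ⇒ the goods are complements.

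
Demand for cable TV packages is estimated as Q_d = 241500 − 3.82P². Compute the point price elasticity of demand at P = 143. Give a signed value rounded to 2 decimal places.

-0.96

dQ_d/dP = −2·3.82·P = -1092.52. At P = 143, Q_d = 163384.82.
Ed = (dQ_d/dP)·(P/Q_d) = (-1092.52) × (143/163384.82) = -0.9562…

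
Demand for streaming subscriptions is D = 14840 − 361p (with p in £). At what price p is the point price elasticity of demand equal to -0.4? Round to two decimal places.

11.75

Ed = −361p/(14840 − 361p). Set this equal to -0.4:
361p = 0.4·(14840 − 361p) ⇒ 361p(1 + 0.4) = 0.4·14840
p = 0.4·14840 / (361·1.4) = 11.7451…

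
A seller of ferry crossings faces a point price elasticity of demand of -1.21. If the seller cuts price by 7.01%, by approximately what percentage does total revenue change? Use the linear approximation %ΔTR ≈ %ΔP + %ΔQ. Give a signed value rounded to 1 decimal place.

%ΔQ ≈ Ed × %ΔP = (-1.21) × (-7.01%) = +8.4821%
%ΔTR ≈ %ΔP + %ΔQ = (-7.01%) + (+8.4821%) = +1.4721%

+1.5%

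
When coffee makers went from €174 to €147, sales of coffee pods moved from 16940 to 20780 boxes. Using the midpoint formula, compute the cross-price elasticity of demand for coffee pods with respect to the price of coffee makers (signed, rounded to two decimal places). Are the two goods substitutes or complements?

%ΔQ_{coffee pods} = (20780 − 16940)/avg = 3840/18860 = 0.203605…
%ΔP_{coffee makers} = (147 − 174)/avg = -27/160.5 = -0.168224…
E_cross = (3840/18860) / (-27/160.5) = -1.2103…
E_cross < 0 ⇒ the goods are complements.

-1.21; complements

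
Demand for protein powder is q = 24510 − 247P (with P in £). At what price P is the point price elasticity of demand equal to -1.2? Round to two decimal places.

54.13

Ed = −247P/(24510 − 247P). Set this equal to -1.2:
247P = 1.2·(24510 − 247P) ⇒ 247P(1 + 1.2) = 1.2·24510
P = 1.2·24510 / (247·2.2) = 54.1258…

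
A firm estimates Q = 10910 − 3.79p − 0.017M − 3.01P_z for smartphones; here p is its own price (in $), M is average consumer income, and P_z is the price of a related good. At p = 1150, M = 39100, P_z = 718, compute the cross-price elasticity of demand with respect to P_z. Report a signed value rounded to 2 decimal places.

-0.58

At the given values, Q = 10910 − 3.79(1150) − 0.017(39100) − 3.01(718) = 3725.62.
∂Q/∂P_z = -3.01.
E = (-3.01) × (718/3725.62) = -0.5800…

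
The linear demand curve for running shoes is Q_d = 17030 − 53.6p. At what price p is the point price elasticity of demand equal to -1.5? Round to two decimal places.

Ed = −53.6p/(17030 − 53.6p). Set this equal to -1.5:
53.6p = 1.5·(17030 − 53.6p) ⇒ 53.6p(1 + 1.5) = 1.5·17030
p = 1.5·17030 / (53.6·2.5) = 190.6343…

190.63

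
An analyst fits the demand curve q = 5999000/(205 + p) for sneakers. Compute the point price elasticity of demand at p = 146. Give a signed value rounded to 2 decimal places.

dq/dp = −5999000/(205 + p)² = -48.6928. At p = 146, q = 17091.2.
Ed = (dq/dp)·(p/q) = (-48.6928) × (146/17091.2) = -0.4159…

-0.42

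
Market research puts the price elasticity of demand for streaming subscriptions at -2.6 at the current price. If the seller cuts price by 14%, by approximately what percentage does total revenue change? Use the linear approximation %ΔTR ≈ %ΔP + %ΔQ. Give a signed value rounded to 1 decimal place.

%ΔQ ≈ Ed × %ΔP = (-2.6) × (-14%) = +36.4000%
%ΔTR ≈ %ΔP + %ΔQ = (-14%) + (+36.4000%) = +22.4000%

+22.4%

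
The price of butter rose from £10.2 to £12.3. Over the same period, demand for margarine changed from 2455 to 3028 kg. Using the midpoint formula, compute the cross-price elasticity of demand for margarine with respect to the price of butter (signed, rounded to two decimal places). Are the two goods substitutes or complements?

1.12; substitutes

%ΔQ_{margarine} = (3028 − 2455)/avg = 573/2741.5 = 0.209009…
%ΔP_{butter} = (12.3 − 10.2)/avg = 2.1/11.25 = 0.186666…
E_cross = (573/2741.5) / (2.1/11.25) = 1.1196…
E_cross > 0 ⇒ the goods are substitutes.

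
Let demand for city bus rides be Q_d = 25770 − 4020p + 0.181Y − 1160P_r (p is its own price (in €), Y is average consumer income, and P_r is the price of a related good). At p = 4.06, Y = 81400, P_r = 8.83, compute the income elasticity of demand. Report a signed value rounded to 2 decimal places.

At the given values, Q_d = 25770 − 4020(4.06) + 0.181(81400) − 1160(8.83) = 13939.4.
∂Q_d/∂Y = 0.181.
E = (0.181) × (81400/13939.4) = 1.0569…

1.06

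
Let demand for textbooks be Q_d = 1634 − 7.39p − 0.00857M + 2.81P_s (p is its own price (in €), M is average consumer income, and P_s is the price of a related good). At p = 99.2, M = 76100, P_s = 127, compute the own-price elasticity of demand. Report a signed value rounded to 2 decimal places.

At the given values, Q_d = 1634 − 7.39(99.2) − 0.00857(76100) + 2.81(127) = 605.605.
∂Q_d/∂p = −7.39.
E = (-7.39) × (99.2/605.605) = -1.2105…

-1.21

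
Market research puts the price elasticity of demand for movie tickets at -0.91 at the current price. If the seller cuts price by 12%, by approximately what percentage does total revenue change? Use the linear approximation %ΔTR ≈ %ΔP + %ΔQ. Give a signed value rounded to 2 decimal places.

%ΔQ ≈ Ed × %ΔP = (-0.91) × (-12%) = +10.9200%
%ΔTR ≈ %ΔP + %ΔQ = (-12%) + (+10.9200%) = -1.0800%

-1.08%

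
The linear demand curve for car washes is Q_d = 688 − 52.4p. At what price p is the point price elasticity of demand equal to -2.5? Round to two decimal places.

9.38

Ed = −52.4p/(688 − 52.4p). Set this equal to -2.5:
52.4p = 2.5·(688 − 52.4p) ⇒ 52.4p(1 + 2.5) = 2.5·688
p = 2.5·688 / (52.4·3.5) = 9.3784…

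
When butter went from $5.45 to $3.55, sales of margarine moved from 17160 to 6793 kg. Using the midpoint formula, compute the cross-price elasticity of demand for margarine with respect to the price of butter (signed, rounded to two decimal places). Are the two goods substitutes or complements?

2.05; substitutes

%ΔQ_{margarine} = (6793 − 17160)/avg = -10367/11976.5 = -0.865611…
%ΔP_{butter} = (3.55 − 5.45)/avg = -1.9/4.5 = -0.422222…
E_cross = (-10367/11976.5) / (-1.9/4.5) = 2.0501…
E_cross > 0 ⇒ the goods are substitutes.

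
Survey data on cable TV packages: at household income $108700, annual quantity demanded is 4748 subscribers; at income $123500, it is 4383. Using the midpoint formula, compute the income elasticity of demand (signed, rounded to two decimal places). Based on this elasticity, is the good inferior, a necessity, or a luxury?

%ΔQ = (4383 − 4748)/[( 4748 + 4383)/2] = -365/4565.5 = -0.079947…
%ΔIncome = (123500 − 108700)/[( 108700 + 123500)/2] = 14800/116100 = 0.127476…
E_income = (-365/4565.5) / (14800/116100) = -0.6271…
E_income < 0 ⇒ inferior good.

-0.63; inferior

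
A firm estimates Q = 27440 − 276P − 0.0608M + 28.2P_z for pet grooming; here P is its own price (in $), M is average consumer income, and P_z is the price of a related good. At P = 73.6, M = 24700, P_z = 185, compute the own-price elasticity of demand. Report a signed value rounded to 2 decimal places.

-1.87

At the given values, Q = 27440 − 276(73.6) − 0.0608(24700) + 28.2(185) = 10841.64.
∂Q/∂P = −276.
E = (-276) × (73.6/10841.64) = -1.8736…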